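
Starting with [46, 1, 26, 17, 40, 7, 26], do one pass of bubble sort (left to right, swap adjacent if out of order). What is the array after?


After one pass: [1, 26, 17, 40, 7, 26, 46]


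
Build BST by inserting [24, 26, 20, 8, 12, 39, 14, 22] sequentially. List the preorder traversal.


Root = 24; build tree by BST insertion.
Preorder traversal: [24, 20, 8, 12, 14, 22, 26, 39]


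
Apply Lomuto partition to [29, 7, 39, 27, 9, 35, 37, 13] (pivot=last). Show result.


Elements <= 13 go left of pivot.
Result: [7, 9, 13, 27, 29, 35, 37, 39], pivot at index 2


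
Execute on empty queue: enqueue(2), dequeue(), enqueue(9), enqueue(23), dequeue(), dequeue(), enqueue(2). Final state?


enqueue(2) -> [2]
dequeue() returns 2 -> []
enqueue(9) -> [9]
enqueue(23) -> [9, 23]
dequeue() returns 9 -> [23]
dequeue() returns 23 -> []
enqueue(2) -> [2]
Final queue (front to back): [2]


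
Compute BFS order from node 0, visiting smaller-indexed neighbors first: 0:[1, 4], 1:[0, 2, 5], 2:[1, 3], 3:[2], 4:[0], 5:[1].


BFS queue: start with [0]
Visit order: [0, 1, 4, 2, 5, 3]


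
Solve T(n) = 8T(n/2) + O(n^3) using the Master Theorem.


a=8, b=2, c=3. log_2(8)=3 = c=3. Case 2: O(n^c log n) = O(n^3 log n)
Complexity: O(n^3 log n)


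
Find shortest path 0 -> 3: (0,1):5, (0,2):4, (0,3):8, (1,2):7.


Dijkstra from 0:
Distances: {0: 0, 1: 5, 2: 4, 3: 8}
Shortest distance to 3 = 8, path = [0, 3]


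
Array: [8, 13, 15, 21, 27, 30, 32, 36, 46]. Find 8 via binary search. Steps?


Search for 8:
[0,8] mid=4 arr[4]=27
[0,3] mid=1 arr[1]=13
[0,0] mid=0 arr[0]=8
Total: 3 comparisons


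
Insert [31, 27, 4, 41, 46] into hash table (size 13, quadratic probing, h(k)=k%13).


Insertions: 31->slot 5; 27->slot 1; 4->slot 4; 41->slot 2; 46->slot 7
Table: [None, 27, 41, None, 4, 31, None, 46, None, None, None, None, None]


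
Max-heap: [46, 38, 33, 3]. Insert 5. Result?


Append 5: [46, 38, 33, 3, 5]
Bubble up: no swaps needed
Result: [46, 38, 33, 3, 5]


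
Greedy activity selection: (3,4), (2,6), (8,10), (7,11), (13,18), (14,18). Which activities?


Greedy: pick earliest-ending, then skip overlaps.
Selected (3 activities): [(3, 4), (8, 10), (13, 18)]


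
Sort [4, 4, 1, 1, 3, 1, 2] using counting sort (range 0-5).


Count array: [0, 3, 1, 1, 2, 0]
Reconstruct: [1, 1, 1, 2, 3, 4, 4]


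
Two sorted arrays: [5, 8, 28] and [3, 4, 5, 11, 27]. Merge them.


Compare heads, take smaller each step.
Merged: [3, 4, 5, 5, 8, 11, 27, 28]


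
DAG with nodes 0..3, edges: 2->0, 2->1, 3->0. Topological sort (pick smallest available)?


Kahn's algorithm, process smallest node first
Order: [2, 1, 3, 0]


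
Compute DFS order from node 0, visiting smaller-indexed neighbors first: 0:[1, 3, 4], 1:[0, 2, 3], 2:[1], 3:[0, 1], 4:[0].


DFS stack-based: start with [0]
Visit order: [0, 1, 2, 3, 4]


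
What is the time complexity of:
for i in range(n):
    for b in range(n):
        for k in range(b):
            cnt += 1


Per nesting level: O(n) * O(n) * O(n) [triangular over b] = O(n^3)
Complexity: O(n^3)


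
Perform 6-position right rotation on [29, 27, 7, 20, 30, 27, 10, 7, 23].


Right rotate by 6: [20, 30, 27, 10, 7, 23, 29, 27, 7]


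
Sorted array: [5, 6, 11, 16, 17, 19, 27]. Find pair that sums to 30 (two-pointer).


Two pointers: lo=0, hi=6
Found pair: (11, 19) summing to 30


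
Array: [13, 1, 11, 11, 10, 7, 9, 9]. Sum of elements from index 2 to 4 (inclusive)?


Prefix sums: [0, 13, 14, 25, 36, 46, 53, 62, 71]
Sum[2..4] = prefix[5] - prefix[2] = 46 - 14 = 32


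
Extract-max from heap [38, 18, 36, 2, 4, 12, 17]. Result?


Max = 38
Replace root with last, heapify down
Resulting heap: [36, 18, 17, 2, 4, 12]


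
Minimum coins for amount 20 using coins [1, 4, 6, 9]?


dp[0]=0; dp[i]=1+min(dp[i-c] for c in coins)
...dp[15]=2, dp[16]=3, dp[17]=3, dp[18]=2, dp[19]=3, dp[20]=4
Minimum coins for 20 = 4


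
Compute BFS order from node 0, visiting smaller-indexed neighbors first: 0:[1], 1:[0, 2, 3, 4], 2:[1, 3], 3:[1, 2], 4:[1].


BFS queue: start with [0]
Visit order: [0, 1, 2, 3, 4]


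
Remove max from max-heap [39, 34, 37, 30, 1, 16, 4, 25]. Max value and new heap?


Max = 39
Replace root with last, heapify down
Resulting heap: [37, 34, 25, 30, 1, 16, 4]


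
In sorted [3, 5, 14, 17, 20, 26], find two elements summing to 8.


Two pointers: lo=0, hi=5
Found pair: (3, 5) summing to 8


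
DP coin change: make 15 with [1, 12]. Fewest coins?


dp[0]=0; dp[i]=1+min(dp[i-c] for c in coins)
...dp[10]=10, dp[11]=11, dp[12]=1, dp[13]=2, dp[14]=3, dp[15]=4
Minimum coins for 15 = 4


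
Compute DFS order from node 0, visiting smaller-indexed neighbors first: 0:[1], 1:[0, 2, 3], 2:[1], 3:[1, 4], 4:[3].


DFS stack-based: start with [0]
Visit order: [0, 1, 2, 3, 4]


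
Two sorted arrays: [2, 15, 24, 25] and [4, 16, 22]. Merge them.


Compare heads, take smaller each step.
Merged: [2, 4, 15, 16, 22, 24, 25]


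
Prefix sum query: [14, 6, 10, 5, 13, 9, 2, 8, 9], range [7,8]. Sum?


Prefix sums: [0, 14, 20, 30, 35, 48, 57, 59, 67, 76]
Sum[7..8] = prefix[9] - prefix[7] = 76 - 59 = 17


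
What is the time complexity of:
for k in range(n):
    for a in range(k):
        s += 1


Per nesting level: O(n) * O(n) [triangular over k] = O(n^2)
Complexity: O(n^2)


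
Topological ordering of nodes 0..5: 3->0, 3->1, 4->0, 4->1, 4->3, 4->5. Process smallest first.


Kahn's algorithm, process smallest node first
Order: [2, 4, 3, 0, 1, 5]


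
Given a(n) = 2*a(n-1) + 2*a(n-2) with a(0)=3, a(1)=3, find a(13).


Build bottom-up:
...a(11)=94944, a(12)=259392, a(13)=2*259392+2*94944=708672


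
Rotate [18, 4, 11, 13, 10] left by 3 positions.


Left rotate by 3: [13, 10, 18, 4, 11]


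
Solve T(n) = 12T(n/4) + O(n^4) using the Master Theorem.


a=12, b=4, c=4. log_4(12)=1.792 < c=4. Case 3: O(n^c) = O(n^4)
Complexity: O(n^4)


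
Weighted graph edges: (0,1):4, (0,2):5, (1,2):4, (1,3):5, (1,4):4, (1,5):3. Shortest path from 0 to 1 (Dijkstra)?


Dijkstra from 0:
Distances: {0: 0, 1: 4, 2: 5, 3: 9, 4: 8, 5: 7}
Shortest distance to 1 = 4, path = [0, 1]


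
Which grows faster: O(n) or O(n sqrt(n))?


linear grows slower than n^1.5
O(n) is asymptotically smaller; O(n sqrt(n)) grows faster


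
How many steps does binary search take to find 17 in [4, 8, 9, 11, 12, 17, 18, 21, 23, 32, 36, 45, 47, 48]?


Search for 17:
[0,13] mid=6 arr[6]=18
[0,5] mid=2 arr[2]=9
[3,5] mid=4 arr[4]=12
[5,5] mid=5 arr[5]=17
Total: 4 comparisons


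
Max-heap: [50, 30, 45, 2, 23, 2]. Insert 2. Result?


Append 2: [50, 30, 45, 2, 23, 2, 2]
Bubble up: no swaps needed
Result: [50, 30, 45, 2, 23, 2, 2]


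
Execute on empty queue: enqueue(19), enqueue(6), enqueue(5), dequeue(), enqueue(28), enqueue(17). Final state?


enqueue(19) -> [19]
enqueue(6) -> [19, 6]
enqueue(5) -> [19, 6, 5]
dequeue() returns 19 -> [6, 5]
enqueue(28) -> [6, 5, 28]
enqueue(17) -> [6, 5, 28, 17]
Final queue (front to back): [6, 5, 28, 17]


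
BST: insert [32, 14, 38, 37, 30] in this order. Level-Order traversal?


Root = 32; build tree by BST insertion.
Level-Order traversal: [32, 14, 38, 30, 37]


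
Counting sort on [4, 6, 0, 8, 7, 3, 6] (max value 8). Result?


Count array: [1, 0, 0, 1, 1, 0, 2, 1, 1]
Reconstruct: [0, 3, 4, 6, 6, 7, 8]


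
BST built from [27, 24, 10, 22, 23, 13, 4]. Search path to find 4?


BST root = 27
Search for 4: compare at each node
Path: [27, 24, 10, 4]


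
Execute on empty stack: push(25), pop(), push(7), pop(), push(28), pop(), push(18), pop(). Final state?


push(25) -> [25]
pop() returns 25 -> []
push(7) -> [7]
pop() returns 7 -> []
push(28) -> [28]
pop() returns 28 -> []
push(18) -> [18]
pop() returns 18 -> []
Final stack (bottom to top): []


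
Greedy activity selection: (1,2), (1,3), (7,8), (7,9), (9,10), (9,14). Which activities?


Greedy: pick earliest-ending, then skip overlaps.
Selected (3 activities): [(1, 2), (7, 8), (9, 10)]


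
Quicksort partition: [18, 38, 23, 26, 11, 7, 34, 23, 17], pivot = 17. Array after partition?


Elements <= 17 go left of pivot.
Result: [11, 7, 17, 26, 18, 38, 34, 23, 23], pivot at index 2


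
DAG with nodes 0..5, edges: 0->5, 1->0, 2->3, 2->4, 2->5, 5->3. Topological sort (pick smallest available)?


Kahn's algorithm, process smallest node first
Order: [1, 0, 2, 4, 5, 3]


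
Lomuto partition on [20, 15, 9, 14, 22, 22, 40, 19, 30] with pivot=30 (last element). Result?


Elements <= 30 go left of pivot.
Result: [20, 15, 9, 14, 22, 22, 19, 30, 40], pivot at index 7


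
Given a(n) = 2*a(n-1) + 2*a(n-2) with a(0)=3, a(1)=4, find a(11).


Build bottom-up:
...a(9)=15168, a(10)=41440, a(11)=2*41440+2*15168=113216


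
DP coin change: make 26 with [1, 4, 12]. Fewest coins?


dp[0]=0; dp[i]=1+min(dp[i-c] for c in coins)
...dp[21]=4, dp[22]=5, dp[23]=6, dp[24]=2, dp[25]=3, dp[26]=4
Minimum coins for 26 = 4


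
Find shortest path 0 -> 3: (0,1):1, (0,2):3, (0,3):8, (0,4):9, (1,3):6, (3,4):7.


Dijkstra from 0:
Distances: {0: 0, 1: 1, 2: 3, 3: 7, 4: 9}
Shortest distance to 3 = 7, path = [0, 1, 3]


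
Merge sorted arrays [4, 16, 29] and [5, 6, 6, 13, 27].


Compare heads, take smaller each step.
Merged: [4, 5, 6, 6, 13, 16, 27, 29]


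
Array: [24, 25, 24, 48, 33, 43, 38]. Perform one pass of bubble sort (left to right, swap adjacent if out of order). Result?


After one pass: [24, 24, 25, 33, 43, 38, 48]


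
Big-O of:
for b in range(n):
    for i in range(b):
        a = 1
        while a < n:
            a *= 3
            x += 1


Per nesting level: O(n) * O(n) [triangular over b] * O(log n) = O(n^2 log n)
Complexity: O(n^2 log n)


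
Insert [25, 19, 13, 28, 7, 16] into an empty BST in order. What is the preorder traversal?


Root = 25; build tree by BST insertion.
Preorder traversal: [25, 19, 13, 7, 16, 28]


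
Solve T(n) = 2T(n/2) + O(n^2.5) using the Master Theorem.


a=2, b=2, c=2.5. log_2(2)=1 < c=2.5. Case 3: O(n^c) = O(n^2.500)
Complexity: O(n^2.500)


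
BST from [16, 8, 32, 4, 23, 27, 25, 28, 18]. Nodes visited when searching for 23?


BST root = 16
Search for 23: compare at each node
Path: [16, 32, 23]


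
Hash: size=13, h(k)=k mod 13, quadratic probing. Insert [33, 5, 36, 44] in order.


Insertions: 33->slot 7; 5->slot 5; 36->slot 10; 44->slot 6
Table: [None, None, None, None, None, 5, 44, 33, None, None, 36, None, None]


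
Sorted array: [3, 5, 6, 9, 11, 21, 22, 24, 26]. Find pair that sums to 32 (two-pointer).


Two pointers: lo=0, hi=8
Found pair: (6, 26) summing to 32


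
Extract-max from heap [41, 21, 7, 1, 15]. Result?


Max = 41
Replace root with last, heapify down
Resulting heap: [21, 15, 7, 1]


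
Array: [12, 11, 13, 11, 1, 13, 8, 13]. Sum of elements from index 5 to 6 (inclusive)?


Prefix sums: [0, 12, 23, 36, 47, 48, 61, 69, 82]
Sum[5..6] = prefix[7] - prefix[5] = 69 - 48 = 21


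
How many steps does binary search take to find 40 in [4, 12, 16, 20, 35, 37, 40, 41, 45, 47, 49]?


Search for 40:
[0,10] mid=5 arr[5]=37
[6,10] mid=8 arr[8]=45
[6,7] mid=6 arr[6]=40
Total: 3 comparisons


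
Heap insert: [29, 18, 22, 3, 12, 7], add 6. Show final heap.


Append 6: [29, 18, 22, 3, 12, 7, 6]
Bubble up: no swaps needed
Result: [29, 18, 22, 3, 12, 7, 6]


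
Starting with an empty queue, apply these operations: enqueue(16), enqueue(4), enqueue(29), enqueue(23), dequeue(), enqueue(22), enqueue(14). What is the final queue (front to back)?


enqueue(16) -> [16]
enqueue(4) -> [16, 4]
enqueue(29) -> [16, 4, 29]
enqueue(23) -> [16, 4, 29, 23]
dequeue() returns 16 -> [4, 29, 23]
enqueue(22) -> [4, 29, 23, 22]
enqueue(14) -> [4, 29, 23, 22, 14]
Final queue (front to back): [4, 29, 23, 22, 14]


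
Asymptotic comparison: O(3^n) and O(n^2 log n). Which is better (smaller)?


n^2 log n grows slower than exponential (base 3)
O(n^2 log n) is asymptotically smaller; O(3^n) grows faster


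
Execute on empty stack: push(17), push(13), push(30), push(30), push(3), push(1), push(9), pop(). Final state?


push(17) -> [17]
push(13) -> [17, 13]
push(30) -> [17, 13, 30]
push(30) -> [17, 13, 30, 30]
push(3) -> [17, 13, 30, 30, 3]
push(1) -> [17, 13, 30, 30, 3, 1]
push(9) -> [17, 13, 30, 30, 3, 1, 9]
pop() returns 9 -> [17, 13, 30, 30, 3, 1]
Final stack (bottom to top): [17, 13, 30, 30, 3, 1]


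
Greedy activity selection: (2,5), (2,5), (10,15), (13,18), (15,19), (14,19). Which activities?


Greedy: pick earliest-ending, then skip overlaps.
Selected (3 activities): [(2, 5), (10, 15), (15, 19)]


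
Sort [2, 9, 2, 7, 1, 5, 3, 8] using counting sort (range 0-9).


Count array: [0, 1, 2, 1, 0, 1, 0, 1, 1, 1]
Reconstruct: [1, 2, 2, 3, 5, 7, 8, 9]


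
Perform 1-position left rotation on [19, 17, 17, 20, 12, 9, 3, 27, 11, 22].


Left rotate by 1: [17, 17, 20, 12, 9, 3, 27, 11, 22, 19]


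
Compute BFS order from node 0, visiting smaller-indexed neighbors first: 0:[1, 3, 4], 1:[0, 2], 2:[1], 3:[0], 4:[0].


BFS queue: start with [0]
Visit order: [0, 1, 3, 4, 2]


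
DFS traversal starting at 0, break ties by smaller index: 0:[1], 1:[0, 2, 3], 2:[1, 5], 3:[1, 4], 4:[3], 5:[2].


DFS stack-based: start with [0]
Visit order: [0, 1, 2, 5, 3, 4]


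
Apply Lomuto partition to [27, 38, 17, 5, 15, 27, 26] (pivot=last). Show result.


Elements <= 26 go left of pivot.
Result: [17, 5, 15, 26, 27, 27, 38], pivot at index 3


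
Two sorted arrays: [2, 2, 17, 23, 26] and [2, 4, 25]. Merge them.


Compare heads, take smaller each step.
Merged: [2, 2, 2, 4, 17, 23, 25, 26]


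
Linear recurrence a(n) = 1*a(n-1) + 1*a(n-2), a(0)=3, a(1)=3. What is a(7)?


Build bottom-up:
...a(5)=24, a(6)=39, a(7)=1*39+1*24=63


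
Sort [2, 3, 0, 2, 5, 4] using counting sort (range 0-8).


Count array: [1, 0, 2, 1, 1, 1, 0, 0, 0]
Reconstruct: [0, 2, 2, 3, 4, 5]


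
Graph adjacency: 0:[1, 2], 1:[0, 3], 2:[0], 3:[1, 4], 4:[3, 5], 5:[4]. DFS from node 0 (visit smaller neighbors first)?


DFS stack-based: start with [0]
Visit order: [0, 1, 3, 4, 5, 2]


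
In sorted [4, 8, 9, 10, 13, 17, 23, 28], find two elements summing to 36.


Two pointers: lo=0, hi=7
Found pair: (8, 28) summing to 36


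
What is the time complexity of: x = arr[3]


Analysis: constant-time operation, no loop
Complexity: O(1)


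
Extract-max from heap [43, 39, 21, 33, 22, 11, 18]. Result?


Max = 43
Replace root with last, heapify down
Resulting heap: [39, 33, 21, 18, 22, 11]


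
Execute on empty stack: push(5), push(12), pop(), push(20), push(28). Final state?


push(5) -> [5]
push(12) -> [5, 12]
pop() returns 12 -> [5]
push(20) -> [5, 20]
push(28) -> [5, 20, 28]
Final stack (bottom to top): [5, 20, 28]


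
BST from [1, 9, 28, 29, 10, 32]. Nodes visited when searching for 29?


BST root = 1
Search for 29: compare at each node
Path: [1, 9, 28, 29]


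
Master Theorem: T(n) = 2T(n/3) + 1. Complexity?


a=2, b=3, c=0. log_3(2)=0.631 > c=0. Case 1: O(n^log_b(a)) = O(n^0.631)
Complexity: O(n^0.631)


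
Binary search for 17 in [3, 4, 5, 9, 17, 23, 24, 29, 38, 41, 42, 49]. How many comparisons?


Search for 17:
[0,11] mid=5 arr[5]=23
[0,4] mid=2 arr[2]=5
[3,4] mid=3 arr[3]=9
[4,4] mid=4 arr[4]=17
Total: 4 comparisons


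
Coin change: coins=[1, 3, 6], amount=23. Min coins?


dp[0]=0; dp[i]=1+min(dp[i-c] for c in coins)
...dp[18]=3, dp[19]=4, dp[20]=5, dp[21]=4, dp[22]=5, dp[23]=6
Minimum coins for 23 = 6


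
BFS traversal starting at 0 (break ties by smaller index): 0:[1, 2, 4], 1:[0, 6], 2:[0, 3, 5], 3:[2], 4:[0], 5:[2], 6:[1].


BFS queue: start with [0]
Visit order: [0, 1, 2, 4, 6, 3, 5]


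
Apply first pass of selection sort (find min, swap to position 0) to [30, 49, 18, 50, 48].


After one pass: [18, 49, 30, 50, 48]


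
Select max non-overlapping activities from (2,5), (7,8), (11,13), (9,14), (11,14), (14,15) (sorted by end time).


Greedy: pick earliest-ending, then skip overlaps.
Selected (4 activities): [(2, 5), (7, 8), (11, 13), (14, 15)]


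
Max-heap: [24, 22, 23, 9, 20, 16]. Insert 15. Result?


Append 15: [24, 22, 23, 9, 20, 16, 15]
Bubble up: no swaps needed
Result: [24, 22, 23, 9, 20, 16, 15]


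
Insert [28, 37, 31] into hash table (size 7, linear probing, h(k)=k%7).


Insertions: 28->slot 0; 37->slot 2; 31->slot 3
Table: [28, None, 37, 31, None, None, None]


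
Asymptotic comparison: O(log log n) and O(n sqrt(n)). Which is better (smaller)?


double-logarithmic grows slower than n^1.5
O(log log n) is asymptotically smaller; O(n sqrt(n)) grows faster


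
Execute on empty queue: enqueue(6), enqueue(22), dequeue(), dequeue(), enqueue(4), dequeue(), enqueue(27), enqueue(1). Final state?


enqueue(6) -> [6]
enqueue(22) -> [6, 22]
dequeue() returns 6 -> [22]
dequeue() returns 22 -> []
enqueue(4) -> [4]
dequeue() returns 4 -> []
enqueue(27) -> [27]
enqueue(1) -> [27, 1]
Final queue (front to back): [27, 1]


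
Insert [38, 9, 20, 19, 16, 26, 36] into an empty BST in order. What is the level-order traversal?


Root = 38; build tree by BST insertion.
Level-Order traversal: [38, 9, 20, 19, 26, 16, 36]


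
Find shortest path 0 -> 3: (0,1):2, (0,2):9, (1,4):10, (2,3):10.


Dijkstra from 0:
Distances: {0: 0, 1: 2, 2: 9, 3: 19, 4: 12}
Shortest distance to 3 = 19, path = [0, 2, 3]


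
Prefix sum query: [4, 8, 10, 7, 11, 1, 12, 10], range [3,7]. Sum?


Prefix sums: [0, 4, 12, 22, 29, 40, 41, 53, 63]
Sum[3..7] = prefix[8] - prefix[3] = 63 - 22 = 41


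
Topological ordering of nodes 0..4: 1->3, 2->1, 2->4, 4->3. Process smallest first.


Kahn's algorithm, process smallest node first
Order: [0, 2, 1, 4, 3]


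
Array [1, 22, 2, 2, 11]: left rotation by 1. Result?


Left rotate by 1: [22, 2, 2, 11, 1]


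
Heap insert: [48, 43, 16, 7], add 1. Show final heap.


Append 1: [48, 43, 16, 7, 1]
Bubble up: no swaps needed
Result: [48, 43, 16, 7, 1]


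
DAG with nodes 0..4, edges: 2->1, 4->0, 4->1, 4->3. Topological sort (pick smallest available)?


Kahn's algorithm, process smallest node first
Order: [2, 4, 0, 1, 3]


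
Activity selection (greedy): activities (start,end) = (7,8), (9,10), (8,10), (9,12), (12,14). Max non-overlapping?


Greedy: pick earliest-ending, then skip overlaps.
Selected (3 activities): [(7, 8), (9, 10), (12, 14)]


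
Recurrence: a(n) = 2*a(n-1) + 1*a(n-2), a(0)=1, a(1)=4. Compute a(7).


Build bottom-up:
...a(5)=128, a(6)=309, a(7)=2*309+1*128=746


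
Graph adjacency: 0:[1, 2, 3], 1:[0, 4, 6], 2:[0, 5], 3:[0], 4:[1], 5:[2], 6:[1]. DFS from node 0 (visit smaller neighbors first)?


DFS stack-based: start with [0]
Visit order: [0, 1, 4, 6, 2, 5, 3]


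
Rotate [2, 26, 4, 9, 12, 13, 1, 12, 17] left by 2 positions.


Left rotate by 2: [4, 9, 12, 13, 1, 12, 17, 2, 26]


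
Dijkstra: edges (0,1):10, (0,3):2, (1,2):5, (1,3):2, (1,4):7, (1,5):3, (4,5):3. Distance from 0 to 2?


Dijkstra from 0:
Distances: {0: 0, 1: 4, 2: 9, 3: 2, 4: 10, 5: 7}
Shortest distance to 2 = 9, path = [0, 3, 1, 2]


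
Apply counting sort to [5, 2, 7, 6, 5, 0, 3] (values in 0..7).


Count array: [1, 0, 1, 1, 0, 2, 1, 1]
Reconstruct: [0, 2, 3, 5, 5, 6, 7]


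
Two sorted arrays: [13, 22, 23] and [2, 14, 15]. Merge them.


Compare heads, take smaller each step.
Merged: [2, 13, 14, 15, 22, 23]


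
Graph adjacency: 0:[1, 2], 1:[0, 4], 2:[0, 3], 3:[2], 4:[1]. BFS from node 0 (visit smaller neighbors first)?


BFS queue: start with [0]
Visit order: [0, 1, 2, 4, 3]


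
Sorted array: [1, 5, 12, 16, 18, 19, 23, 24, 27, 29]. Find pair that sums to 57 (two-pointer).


Two pointers: lo=0, hi=9
No pair sums to 57


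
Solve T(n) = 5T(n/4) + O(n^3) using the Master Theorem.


a=5, b=4, c=3. log_4(5)=1.161 < c=3. Case 3: O(n^c) = O(n^3)
Complexity: O(n^3)


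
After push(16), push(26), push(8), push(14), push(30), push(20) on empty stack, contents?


push(16) -> [16]
push(26) -> [16, 26]
push(8) -> [16, 26, 8]
push(14) -> [16, 26, 8, 14]
push(30) -> [16, 26, 8, 14, 30]
push(20) -> [16, 26, 8, 14, 30, 20]
Final stack (bottom to top): [16, 26, 8, 14, 30, 20]


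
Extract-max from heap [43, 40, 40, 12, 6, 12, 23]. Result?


Max = 43
Replace root with last, heapify down
Resulting heap: [40, 23, 40, 12, 6, 12]


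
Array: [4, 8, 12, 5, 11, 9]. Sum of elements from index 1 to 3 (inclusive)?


Prefix sums: [0, 4, 12, 24, 29, 40, 49]
Sum[1..3] = prefix[4] - prefix[1] = 29 - 4 = 25


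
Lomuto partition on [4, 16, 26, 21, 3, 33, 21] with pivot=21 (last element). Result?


Elements <= 21 go left of pivot.
Result: [4, 16, 21, 3, 21, 33, 26], pivot at index 4


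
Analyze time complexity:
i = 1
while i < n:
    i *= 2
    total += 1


Per nesting level: O(log n) = O(log n)
Complexity: O(log n)


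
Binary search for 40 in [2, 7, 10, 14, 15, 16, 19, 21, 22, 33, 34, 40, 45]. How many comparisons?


Search for 40:
[0,12] mid=6 arr[6]=19
[7,12] mid=9 arr[9]=33
[10,12] mid=11 arr[11]=40
Total: 3 comparisons


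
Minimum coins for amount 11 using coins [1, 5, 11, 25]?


dp[0]=0; dp[i]=1+min(dp[i-c] for c in coins)
...dp[6]=2, dp[7]=3, dp[8]=4, dp[9]=5, dp[10]=2, dp[11]=1
Minimum coins for 11 = 1


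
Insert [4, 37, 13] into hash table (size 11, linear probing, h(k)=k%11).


Insertions: 4->slot 4; 37->slot 5; 13->slot 2
Table: [None, None, 13, None, 4, 37, None, None, None, None, None]


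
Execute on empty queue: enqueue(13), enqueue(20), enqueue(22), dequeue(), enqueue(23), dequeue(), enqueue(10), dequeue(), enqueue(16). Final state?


enqueue(13) -> [13]
enqueue(20) -> [13, 20]
enqueue(22) -> [13, 20, 22]
dequeue() returns 13 -> [20, 22]
enqueue(23) -> [20, 22, 23]
dequeue() returns 20 -> [22, 23]
enqueue(10) -> [22, 23, 10]
dequeue() returns 22 -> [23, 10]
enqueue(16) -> [23, 10, 16]
Final queue (front to back): [23, 10, 16]


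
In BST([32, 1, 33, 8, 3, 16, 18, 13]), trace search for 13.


BST root = 32
Search for 13: compare at each node
Path: [32, 1, 8, 16, 13]


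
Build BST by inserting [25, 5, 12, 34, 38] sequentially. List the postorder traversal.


Root = 25; build tree by BST insertion.
Postorder traversal: [12, 5, 38, 34, 25]


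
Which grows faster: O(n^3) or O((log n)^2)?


polylogarithmic grows slower than cubic
O((log n)^2) is asymptotically smaller; O(n^3) grows faster


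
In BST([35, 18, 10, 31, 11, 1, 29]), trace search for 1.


BST root = 35
Search for 1: compare at each node
Path: [35, 18, 10, 1]


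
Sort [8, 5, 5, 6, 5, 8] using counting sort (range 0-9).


Count array: [0, 0, 0, 0, 0, 3, 1, 0, 2, 0]
Reconstruct: [5, 5, 5, 6, 8, 8]


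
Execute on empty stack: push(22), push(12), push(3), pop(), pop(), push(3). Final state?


push(22) -> [22]
push(12) -> [22, 12]
push(3) -> [22, 12, 3]
pop() returns 3 -> [22, 12]
pop() returns 12 -> [22]
push(3) -> [22, 3]
Final stack (bottom to top): [22, 3]


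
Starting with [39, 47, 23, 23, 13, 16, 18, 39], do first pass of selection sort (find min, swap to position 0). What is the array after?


After one pass: [13, 47, 23, 23, 39, 16, 18, 39]


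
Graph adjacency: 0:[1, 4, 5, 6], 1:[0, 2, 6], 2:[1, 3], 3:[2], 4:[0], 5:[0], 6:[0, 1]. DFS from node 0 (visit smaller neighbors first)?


DFS stack-based: start with [0]
Visit order: [0, 1, 2, 3, 6, 4, 5]


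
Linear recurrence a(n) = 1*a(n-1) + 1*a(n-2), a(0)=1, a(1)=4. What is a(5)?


Build bottom-up:
...a(3)=9, a(4)=14, a(5)=1*14+1*9=23


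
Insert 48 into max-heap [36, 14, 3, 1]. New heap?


Append 48: [36, 14, 3, 1, 48]
Bubble up: swap idx 4(48) with idx 1(14); swap idx 1(48) with idx 0(36)
Result: [48, 36, 3, 1, 14]


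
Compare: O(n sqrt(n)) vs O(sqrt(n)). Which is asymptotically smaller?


sublinear grows slower than n^1.5
O(sqrt(n)) is asymptotically smaller; O(n sqrt(n)) grows faster


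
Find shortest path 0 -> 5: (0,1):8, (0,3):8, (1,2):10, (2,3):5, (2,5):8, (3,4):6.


Dijkstra from 0:
Distances: {0: 0, 1: 8, 2: 13, 3: 8, 4: 14, 5: 21}
Shortest distance to 5 = 21, path = [0, 3, 2, 5]


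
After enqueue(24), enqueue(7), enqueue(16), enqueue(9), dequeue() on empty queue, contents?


enqueue(24) -> [24]
enqueue(7) -> [24, 7]
enqueue(16) -> [24, 7, 16]
enqueue(9) -> [24, 7, 16, 9]
dequeue() returns 24 -> [7, 16, 9]
Final queue (front to back): [7, 16, 9]


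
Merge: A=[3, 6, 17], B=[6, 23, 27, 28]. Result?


Compare heads, take smaller each step.
Merged: [3, 6, 6, 17, 23, 27, 28]


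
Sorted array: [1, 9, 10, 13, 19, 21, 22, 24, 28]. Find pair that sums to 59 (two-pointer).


Two pointers: lo=0, hi=8
No pair sums to 59


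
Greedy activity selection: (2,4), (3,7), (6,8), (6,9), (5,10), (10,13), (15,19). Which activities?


Greedy: pick earliest-ending, then skip overlaps.
Selected (4 activities): [(2, 4), (6, 8), (10, 13), (15, 19)]


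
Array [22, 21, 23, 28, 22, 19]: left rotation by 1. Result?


Left rotate by 1: [21, 23, 28, 22, 19, 22]


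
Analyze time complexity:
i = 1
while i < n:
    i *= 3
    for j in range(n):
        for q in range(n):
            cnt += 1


Per nesting level: O(log n) * O(n) * O(n) = O(n^2 log n)
Complexity: O(n^2 log n)


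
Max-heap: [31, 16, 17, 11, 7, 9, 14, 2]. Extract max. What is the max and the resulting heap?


Max = 31
Replace root with last, heapify down
Resulting heap: [17, 16, 14, 11, 7, 9, 2]


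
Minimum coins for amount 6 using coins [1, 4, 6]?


dp[0]=0; dp[i]=1+min(dp[i-c] for c in coins)
...dp[1]=1, dp[2]=2, dp[3]=3, dp[4]=1, dp[5]=2, dp[6]=1
Minimum coins for 6 = 1


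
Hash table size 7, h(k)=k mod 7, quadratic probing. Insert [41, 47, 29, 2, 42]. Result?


Insertions: 41->slot 6; 47->slot 5; 29->slot 1; 2->slot 2; 42->slot 0
Table: [42, 29, 2, None, None, 47, 41]


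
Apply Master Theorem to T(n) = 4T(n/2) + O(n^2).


a=4, b=2, c=2. log_2(4)=2 = c=2. Case 2: O(n^c log n) = O(n^2 log n)
Complexity: O(n^2 log n)


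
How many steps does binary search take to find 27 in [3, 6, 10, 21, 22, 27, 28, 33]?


Search for 27:
[0,7] mid=3 arr[3]=21
[4,7] mid=5 arr[5]=27
Total: 2 comparisons


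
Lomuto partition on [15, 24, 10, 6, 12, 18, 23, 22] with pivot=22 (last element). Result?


Elements <= 22 go left of pivot.
Result: [15, 10, 6, 12, 18, 22, 23, 24], pivot at index 5


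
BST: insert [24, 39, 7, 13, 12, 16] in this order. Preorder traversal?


Root = 24; build tree by BST insertion.
Preorder traversal: [24, 7, 13, 12, 16, 39]


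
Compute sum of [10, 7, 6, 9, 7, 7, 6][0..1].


Prefix sums: [0, 10, 17, 23, 32, 39, 46, 52]
Sum[0..1] = prefix[2] - prefix[0] = 17 - 0 = 17


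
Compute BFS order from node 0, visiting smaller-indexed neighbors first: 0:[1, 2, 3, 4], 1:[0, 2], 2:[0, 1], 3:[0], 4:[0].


BFS queue: start with [0]
Visit order: [0, 1, 2, 3, 4]


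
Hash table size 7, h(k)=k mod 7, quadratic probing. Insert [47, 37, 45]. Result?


Insertions: 47->slot 5; 37->slot 2; 45->slot 3
Table: [None, None, 37, 45, None, 47, None]


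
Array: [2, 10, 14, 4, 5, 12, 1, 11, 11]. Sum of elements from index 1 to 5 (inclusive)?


Prefix sums: [0, 2, 12, 26, 30, 35, 47, 48, 59, 70]
Sum[1..5] = prefix[6] - prefix[1] = 47 - 2 = 45


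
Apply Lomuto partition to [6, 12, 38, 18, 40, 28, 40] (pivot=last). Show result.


Elements <= 40 go left of pivot.
Result: [6, 12, 38, 18, 40, 28, 40], pivot at index 6


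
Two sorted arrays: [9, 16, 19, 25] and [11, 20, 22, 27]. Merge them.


Compare heads, take smaller each step.
Merged: [9, 11, 16, 19, 20, 22, 25, 27]


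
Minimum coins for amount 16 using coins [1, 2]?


dp[0]=0; dp[i]=1+min(dp[i-c] for c in coins)
...dp[11]=6, dp[12]=6, dp[13]=7, dp[14]=7, dp[15]=8, dp[16]=8
Minimum coins for 16 = 8


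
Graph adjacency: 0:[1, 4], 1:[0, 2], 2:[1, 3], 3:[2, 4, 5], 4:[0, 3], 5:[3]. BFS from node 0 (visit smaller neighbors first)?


BFS queue: start with [0]
Visit order: [0, 1, 4, 2, 3, 5]


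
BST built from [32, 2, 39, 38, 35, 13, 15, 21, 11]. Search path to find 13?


BST root = 32
Search for 13: compare at each node
Path: [32, 2, 13]


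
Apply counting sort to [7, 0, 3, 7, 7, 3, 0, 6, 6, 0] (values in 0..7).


Count array: [3, 0, 0, 2, 0, 0, 2, 3]
Reconstruct: [0, 0, 0, 3, 3, 6, 6, 7, 7, 7]


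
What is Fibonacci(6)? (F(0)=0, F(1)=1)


F(n)=F(n-1)+F(n-2)
...F(4)=3, F(5)=5, F(6)=8


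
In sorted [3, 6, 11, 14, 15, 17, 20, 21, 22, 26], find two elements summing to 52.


Two pointers: lo=0, hi=9
No pair sums to 52


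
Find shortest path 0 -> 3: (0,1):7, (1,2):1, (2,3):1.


Dijkstra from 0:
Distances: {0: 0, 1: 7, 2: 8, 3: 9}
Shortest distance to 3 = 9, path = [0, 1, 2, 3]


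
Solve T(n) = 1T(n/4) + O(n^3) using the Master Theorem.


a=1, b=4, c=3. log_4(1)=0 < c=3. Case 3: O(n^c) = O(n^3)
Complexity: O(n^3)


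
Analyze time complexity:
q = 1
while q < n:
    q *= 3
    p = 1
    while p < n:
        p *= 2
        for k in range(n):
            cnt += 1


Per nesting level: O(log n) * O(log n) * O(n) = O(n (log n)^2)
Complexity: O(n (log n)^2)


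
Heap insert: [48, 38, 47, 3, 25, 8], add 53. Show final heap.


Append 53: [48, 38, 47, 3, 25, 8, 53]
Bubble up: swap idx 6(53) with idx 2(47); swap idx 2(53) with idx 0(48)
Result: [53, 38, 48, 3, 25, 8, 47]


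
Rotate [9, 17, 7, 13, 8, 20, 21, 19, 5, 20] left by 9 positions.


Left rotate by 9: [20, 9, 17, 7, 13, 8, 20, 21, 19, 5]


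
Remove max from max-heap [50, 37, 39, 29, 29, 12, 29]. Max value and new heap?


Max = 50
Replace root with last, heapify down
Resulting heap: [39, 37, 29, 29, 29, 12]


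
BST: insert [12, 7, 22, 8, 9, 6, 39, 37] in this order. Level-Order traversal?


Root = 12; build tree by BST insertion.
Level-Order traversal: [12, 7, 22, 6, 8, 39, 9, 37]


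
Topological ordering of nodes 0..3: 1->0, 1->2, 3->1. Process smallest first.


Kahn's algorithm, process smallest node first
Order: [3, 1, 0, 2]


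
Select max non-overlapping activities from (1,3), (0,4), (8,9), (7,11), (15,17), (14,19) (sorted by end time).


Greedy: pick earliest-ending, then skip overlaps.
Selected (3 activities): [(1, 3), (8, 9), (15, 17)]


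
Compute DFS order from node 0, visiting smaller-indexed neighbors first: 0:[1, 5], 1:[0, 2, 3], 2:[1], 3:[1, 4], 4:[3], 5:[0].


DFS stack-based: start with [0]
Visit order: [0, 1, 2, 3, 4, 5]


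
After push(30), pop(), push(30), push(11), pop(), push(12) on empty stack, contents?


push(30) -> [30]
pop() returns 30 -> []
push(30) -> [30]
push(11) -> [30, 11]
pop() returns 11 -> [30]
push(12) -> [30, 12]
Final stack (bottom to top): [30, 12]


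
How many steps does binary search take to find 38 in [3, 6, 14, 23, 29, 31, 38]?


Search for 38:
[0,6] mid=3 arr[3]=23
[4,6] mid=5 arr[5]=31
[6,6] mid=6 arr[6]=38
Total: 3 comparisons


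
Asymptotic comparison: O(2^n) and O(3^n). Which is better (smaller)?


exponential grows slower than exponential (base 3)
O(2^n) is asymptotically smaller; O(3^n) grows faster


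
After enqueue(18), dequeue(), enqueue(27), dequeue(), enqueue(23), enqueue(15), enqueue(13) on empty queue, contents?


enqueue(18) -> [18]
dequeue() returns 18 -> []
enqueue(27) -> [27]
dequeue() returns 27 -> []
enqueue(23) -> [23]
enqueue(15) -> [23, 15]
enqueue(13) -> [23, 15, 13]
Final queue (front to back): [23, 15, 13]


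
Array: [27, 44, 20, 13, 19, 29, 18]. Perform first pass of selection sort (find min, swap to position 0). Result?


After one pass: [13, 44, 20, 27, 19, 29, 18]


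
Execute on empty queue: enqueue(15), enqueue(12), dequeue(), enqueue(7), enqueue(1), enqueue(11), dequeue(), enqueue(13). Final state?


enqueue(15) -> [15]
enqueue(12) -> [15, 12]
dequeue() returns 15 -> [12]
enqueue(7) -> [12, 7]
enqueue(1) -> [12, 7, 1]
enqueue(11) -> [12, 7, 1, 11]
dequeue() returns 12 -> [7, 1, 11]
enqueue(13) -> [7, 1, 11, 13]
Final queue (front to back): [7, 1, 11, 13]


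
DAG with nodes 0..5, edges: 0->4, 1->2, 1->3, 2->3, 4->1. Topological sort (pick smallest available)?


Kahn's algorithm, process smallest node first
Order: [0, 4, 1, 2, 3, 5]


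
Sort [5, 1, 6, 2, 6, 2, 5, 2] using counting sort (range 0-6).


Count array: [0, 1, 3, 0, 0, 2, 2]
Reconstruct: [1, 2, 2, 2, 5, 5, 6, 6]


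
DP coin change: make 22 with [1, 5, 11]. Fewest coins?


dp[0]=0; dp[i]=1+min(dp[i-c] for c in coins)
...dp[17]=3, dp[18]=4, dp[19]=5, dp[20]=4, dp[21]=3, dp[22]=2
Minimum coins for 22 = 2


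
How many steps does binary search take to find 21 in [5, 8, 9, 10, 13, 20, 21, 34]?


Search for 21:
[0,7] mid=3 arr[3]=10
[4,7] mid=5 arr[5]=20
[6,7] mid=6 arr[6]=21
Total: 3 comparisons


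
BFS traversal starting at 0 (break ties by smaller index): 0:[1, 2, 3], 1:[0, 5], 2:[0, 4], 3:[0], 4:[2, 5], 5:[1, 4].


BFS queue: start with [0]
Visit order: [0, 1, 2, 3, 5, 4]


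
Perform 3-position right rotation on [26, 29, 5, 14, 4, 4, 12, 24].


Right rotate by 3: [4, 12, 24, 26, 29, 5, 14, 4]


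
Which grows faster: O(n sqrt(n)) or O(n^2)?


n^1.5 grows slower than quadratic
O(n sqrt(n)) is asymptotically smaller; O(n^2) grows faster


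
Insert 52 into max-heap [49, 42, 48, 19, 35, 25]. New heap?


Append 52: [49, 42, 48, 19, 35, 25, 52]
Bubble up: swap idx 6(52) with idx 2(48); swap idx 2(52) with idx 0(49)
Result: [52, 42, 49, 19, 35, 25, 48]


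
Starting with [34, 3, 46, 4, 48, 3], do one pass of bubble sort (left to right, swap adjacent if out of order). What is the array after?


After one pass: [3, 34, 4, 46, 3, 48]


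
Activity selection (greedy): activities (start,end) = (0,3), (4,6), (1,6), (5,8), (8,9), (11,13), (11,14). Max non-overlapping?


Greedy: pick earliest-ending, then skip overlaps.
Selected (4 activities): [(0, 3), (4, 6), (8, 9), (11, 13)]


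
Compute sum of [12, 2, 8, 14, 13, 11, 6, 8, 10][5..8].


Prefix sums: [0, 12, 14, 22, 36, 49, 60, 66, 74, 84]
Sum[5..8] = prefix[9] - prefix[5] = 84 - 49 = 35


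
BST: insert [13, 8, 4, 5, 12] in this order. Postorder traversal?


Root = 13; build tree by BST insertion.
Postorder traversal: [5, 4, 12, 8, 13]


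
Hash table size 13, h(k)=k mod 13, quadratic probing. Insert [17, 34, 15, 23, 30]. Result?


Insertions: 17->slot 4; 34->slot 8; 15->slot 2; 23->slot 10; 30->slot 5
Table: [None, None, 15, None, 17, 30, None, None, 34, None, 23, None, None]


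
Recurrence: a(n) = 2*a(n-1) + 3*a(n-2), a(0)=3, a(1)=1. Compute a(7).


Build bottom-up:
...a(5)=241, a(6)=731, a(7)=2*731+3*241=2185


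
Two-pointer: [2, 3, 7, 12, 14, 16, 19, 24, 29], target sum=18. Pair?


Two pointers: lo=0, hi=8
Found pair: (2, 16) summing to 18


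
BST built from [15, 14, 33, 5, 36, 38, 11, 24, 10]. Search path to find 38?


BST root = 15
Search for 38: compare at each node
Path: [15, 33, 36, 38]


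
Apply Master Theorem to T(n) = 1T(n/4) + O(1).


a=1, b=4, c=0. log_4(1)=0 = c=0. Case 2: O(n^c log n) = O(log n)
Complexity: O(log n)


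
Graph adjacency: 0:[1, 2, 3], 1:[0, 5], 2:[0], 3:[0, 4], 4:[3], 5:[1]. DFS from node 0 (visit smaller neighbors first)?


DFS stack-based: start with [0]
Visit order: [0, 1, 5, 2, 3, 4]


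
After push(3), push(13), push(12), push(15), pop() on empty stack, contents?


push(3) -> [3]
push(13) -> [3, 13]
push(12) -> [3, 13, 12]
push(15) -> [3, 13, 12, 15]
pop() returns 15 -> [3, 13, 12]
Final stack (bottom to top): [3, 13, 12]


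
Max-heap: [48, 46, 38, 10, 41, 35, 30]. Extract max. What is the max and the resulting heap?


Max = 48
Replace root with last, heapify down
Resulting heap: [46, 41, 38, 10, 30, 35]


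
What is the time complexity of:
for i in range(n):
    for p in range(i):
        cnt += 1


Per nesting level: O(n) * O(n) [triangular over i] = O(n^2)
Complexity: O(n^2)


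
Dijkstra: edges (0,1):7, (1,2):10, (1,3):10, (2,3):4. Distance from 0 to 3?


Dijkstra from 0:
Distances: {0: 0, 1: 7, 2: 17, 3: 17}
Shortest distance to 3 = 17, path = [0, 1, 3]


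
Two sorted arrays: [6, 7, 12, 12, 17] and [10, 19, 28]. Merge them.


Compare heads, take smaller each step.
Merged: [6, 7, 10, 12, 12, 17, 19, 28]


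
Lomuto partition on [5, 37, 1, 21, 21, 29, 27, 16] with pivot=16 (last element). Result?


Elements <= 16 go left of pivot.
Result: [5, 1, 16, 21, 21, 29, 27, 37], pivot at index 2


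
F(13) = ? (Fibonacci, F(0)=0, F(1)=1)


F(n)=F(n-1)+F(n-2)
...F(11)=89, F(12)=144, F(13)=233


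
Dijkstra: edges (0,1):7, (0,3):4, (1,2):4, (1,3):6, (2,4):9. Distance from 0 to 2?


Dijkstra from 0:
Distances: {0: 0, 1: 7, 2: 11, 3: 4, 4: 20}
Shortest distance to 2 = 11, path = [0, 1, 2]


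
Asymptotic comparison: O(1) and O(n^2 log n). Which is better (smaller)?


constant grows slower than n^2 log n
O(1) is asymptotically smaller; O(n^2 log n) grows faster


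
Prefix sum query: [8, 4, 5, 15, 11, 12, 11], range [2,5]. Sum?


Prefix sums: [0, 8, 12, 17, 32, 43, 55, 66]
Sum[2..5] = prefix[6] - prefix[2] = 55 - 12 = 43


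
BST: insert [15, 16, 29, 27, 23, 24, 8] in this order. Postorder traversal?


Root = 15; build tree by BST insertion.
Postorder traversal: [8, 24, 23, 27, 29, 16, 15]


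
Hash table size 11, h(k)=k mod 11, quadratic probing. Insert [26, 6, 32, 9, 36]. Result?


Insertions: 26->slot 4; 6->slot 6; 32->slot 10; 9->slot 9; 36->slot 3
Table: [None, None, None, 36, 26, None, 6, None, None, 9, 32]


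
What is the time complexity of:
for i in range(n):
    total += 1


Per nesting level: O(n) = O(n)
Complexity: O(n)


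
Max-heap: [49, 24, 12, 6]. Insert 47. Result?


Append 47: [49, 24, 12, 6, 47]
Bubble up: swap idx 4(47) with idx 1(24)
Result: [49, 47, 12, 6, 24]


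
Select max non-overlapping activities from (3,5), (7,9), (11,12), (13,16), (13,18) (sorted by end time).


Greedy: pick earliest-ending, then skip overlaps.
Selected (4 activities): [(3, 5), (7, 9), (11, 12), (13, 16)]


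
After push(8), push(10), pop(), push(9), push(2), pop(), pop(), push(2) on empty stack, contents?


push(8) -> [8]
push(10) -> [8, 10]
pop() returns 10 -> [8]
push(9) -> [8, 9]
push(2) -> [8, 9, 2]
pop() returns 2 -> [8, 9]
pop() returns 9 -> [8]
push(2) -> [8, 2]
Final stack (bottom to top): [8, 2]


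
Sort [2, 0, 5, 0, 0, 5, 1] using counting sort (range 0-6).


Count array: [3, 1, 1, 0, 0, 2, 0]
Reconstruct: [0, 0, 0, 1, 2, 5, 5]


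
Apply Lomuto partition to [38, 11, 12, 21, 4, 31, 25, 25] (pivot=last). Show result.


Elements <= 25 go left of pivot.
Result: [11, 12, 21, 4, 25, 25, 38, 31], pivot at index 5


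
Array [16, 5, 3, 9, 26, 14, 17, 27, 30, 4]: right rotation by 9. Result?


Right rotate by 9: [5, 3, 9, 26, 14, 17, 27, 30, 4, 16]


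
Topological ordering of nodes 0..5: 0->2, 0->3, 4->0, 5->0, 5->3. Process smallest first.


Kahn's algorithm, process smallest node first
Order: [1, 4, 5, 0, 2, 3]


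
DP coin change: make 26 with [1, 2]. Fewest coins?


dp[0]=0; dp[i]=1+min(dp[i-c] for c in coins)
...dp[21]=11, dp[22]=11, dp[23]=12, dp[24]=12, dp[25]=13, dp[26]=13
Minimum coins for 26 = 13


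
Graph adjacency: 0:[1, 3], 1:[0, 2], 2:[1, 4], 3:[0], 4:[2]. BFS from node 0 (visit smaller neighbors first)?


BFS queue: start with [0]
Visit order: [0, 1, 3, 2, 4]


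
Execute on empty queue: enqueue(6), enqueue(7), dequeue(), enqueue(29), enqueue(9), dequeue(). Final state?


enqueue(6) -> [6]
enqueue(7) -> [6, 7]
dequeue() returns 6 -> [7]
enqueue(29) -> [7, 29]
enqueue(9) -> [7, 29, 9]
dequeue() returns 7 -> [29, 9]
Final queue (front to back): [29, 9]
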